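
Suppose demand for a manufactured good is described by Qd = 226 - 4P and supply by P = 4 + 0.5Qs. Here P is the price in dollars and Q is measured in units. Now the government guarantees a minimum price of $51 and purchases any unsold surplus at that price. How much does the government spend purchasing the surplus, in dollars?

Rearranging supply gives Qs = 2P - 8. Equilibrium: 226 - 4P = 2P - 8, so 234 = 6P and P* = 39, Q* = 70.
Since 51 > 39, the floor is binding.
At P = 51: Qd = 226 - 4·51 = 22 and Qs = 2·51 - 8 = 94.
Surplus = Qs - Qd = 72.
Government expenditure = surplus × support price = 72 × 51 = 3672.

3672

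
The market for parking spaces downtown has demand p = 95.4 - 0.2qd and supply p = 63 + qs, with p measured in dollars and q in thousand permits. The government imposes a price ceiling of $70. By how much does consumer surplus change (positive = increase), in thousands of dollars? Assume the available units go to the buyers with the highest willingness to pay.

100

Rearranging demand gives qd = 477 - 5p; rearranging supply gives qs = p - 63. In a free market, 477 - 5p = p - 63 gives the equilibrium p* = 90, q* = 27.
Because the ceiling (70) lies below the market-clearing price, it is binding.
At p = 70: qd = 477 - 5·70 = 127 and qs = 70 - 63 = 7.
Consumer surplus without the control is ½ · (95.4 - 90) · 27 = 72.9.
With the ceiling, 7 units are sold at 70 (assume they go to the highest-value buyers). The demand price at q = 7 is 94, so CS = ½ · [(95.4 - 70) + (94 - 70)] · 7 = 172.9.
Change in consumer surplus = 172.9 - 72.9 = 100.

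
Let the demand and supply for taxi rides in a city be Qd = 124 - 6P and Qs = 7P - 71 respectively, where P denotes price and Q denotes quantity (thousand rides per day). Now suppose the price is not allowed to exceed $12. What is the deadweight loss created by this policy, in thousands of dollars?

Setting quantity demanded equal to quantity supplied, 124 - 6P = 7P - 71, gives P* = 15 and Q* = 34.
Since 12 < 15, the ceiling is binding.
At P = 12: Qd = 124 - 6·12 = 52 and Qs = 7·12 - 71 = 13.
Quantity traded falls to 13. At Q = 13 the demand price is (124 - 13)/6 = 18.5 and the supply price is (71 + 13)/7 = 12.
Deadweight loss = ½ · (18.5 - 12) · (34 - 13) = ½ · 6.5 · 21 = 68.25.

68.25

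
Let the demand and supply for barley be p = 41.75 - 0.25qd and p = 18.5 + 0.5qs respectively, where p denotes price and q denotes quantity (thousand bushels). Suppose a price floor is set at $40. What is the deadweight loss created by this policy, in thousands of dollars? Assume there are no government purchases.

Rearranging demand gives qd = 167 - 4p; rearranging supply gives qs = 2p - 37. Without the control the market clears where 167 - 4p = 2p - 37, i.e. p* = 34 and q* = 31.
Since 40 > 34, the floor is binding.
At p = 40: qd = 167 - 4·40 = 7 and qs = 2·40 - 37 = 43.
Quantity traded falls to 7. At q = 7 the demand price is (167 - 7)/4 = 40 and the supply price is (37 + 7)/2 = 22.
Deadweight loss = ½ · (40 - 22) · (31 - 7) = ½ · 18 · 24 = 216.

216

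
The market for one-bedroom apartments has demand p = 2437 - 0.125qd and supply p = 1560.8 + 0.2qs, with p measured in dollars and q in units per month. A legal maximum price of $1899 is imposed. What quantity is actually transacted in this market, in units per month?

Rearranging demand gives qd = 19496 - 8p; rearranging supply gives qs = 5p - 7804. Without the control the market clears where 19496 - 8p = 5p - 7804, i.e. p* = 2100 and q* = 2696.
Since 1899 < 2100, the ceiling is binding.
At p = 1899: qd = 19496 - 8·1899 = 4304 and qs = 5·1899 - 7804 = 1691.
The quantity actually transacted is the short side, supply: 1691.

1691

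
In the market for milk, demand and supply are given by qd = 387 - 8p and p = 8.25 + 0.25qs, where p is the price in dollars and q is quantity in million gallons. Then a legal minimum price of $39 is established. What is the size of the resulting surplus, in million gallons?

48

Rearranging supply gives qs = 4p - 33. In a free market, 387 - 8p = 4p - 33 gives the equilibrium p* = 35, q* = 107.
Since 39 > 35, the floor is binding.
At p = 39: qd = 387 - 8·39 = 75 and qs = 4·39 - 33 = 123.
Surplus = qs - qd = 123 - 75 = 48.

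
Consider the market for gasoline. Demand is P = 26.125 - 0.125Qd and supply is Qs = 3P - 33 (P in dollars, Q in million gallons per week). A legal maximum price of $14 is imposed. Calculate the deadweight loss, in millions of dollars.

Rearranging demand gives Qd = 209 - 8P. Equilibrium: 209 - 8P = 3P - 33, so 242 = 11P and P* = 22, Q* = 33.
Because the ceiling (14) lies below the market-clearing price, it is binding.
At P = 14: Qd = 209 - 8·14 = 97 and Qs = 3·14 - 33 = 9.
Quantity traded falls to 9. At Q = 9 the demand price is (209 - 9)/8 = 25 and the supply price is (33 + 9)/3 = 14.
Deadweight loss = ½ · (25 - 14) · (33 - 9) = ½ · 11 · 24 = 132.

132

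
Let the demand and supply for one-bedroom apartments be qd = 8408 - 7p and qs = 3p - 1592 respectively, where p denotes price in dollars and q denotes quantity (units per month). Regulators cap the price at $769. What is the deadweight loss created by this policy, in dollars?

Equilibrium: 8408 - 7p = 3p - 1592, so 10000 = 10p and p* = 1000, q* = 1408.
The ceiling of 769 is below the equilibrium price 1000, so it binds.
At p = 769: qd = 8408 - 7·769 = 3025 and qs = 3·769 - 1592 = 715.
Quantity traded falls to 715. At q = 715 the demand price is (8408 - 715)/7 = 1099 and the supply price is (1592 + 715)/3 = 769.
Deadweight loss = ½ · (1099 - 769) · (1408 - 715) = ½ · 330 · 693 = 114345.

114345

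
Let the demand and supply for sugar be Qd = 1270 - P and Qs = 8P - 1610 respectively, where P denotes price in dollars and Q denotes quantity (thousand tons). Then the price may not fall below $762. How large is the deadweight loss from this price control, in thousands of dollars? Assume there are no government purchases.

Equilibrium: 1270 - P = 8P - 1610, so 2880 = 9P and P* = 320, Q* = 950.
The floor of 762 is above the equilibrium price 320, so it binds.
At P = 762: Qd = 1270 - 762 = 508 and Qs = 8·762 - 1610 = 4486.
Quantity traded falls to 508. At Q = 508 the demand price is 1270 - 508 = 762 and the supply price is (1610 + 508)/8 = 264.75.
Deadweight loss = ½ · (762 - 264.75) · (950 - 508) = ½ · 497.25 · 442 = 109892.25.

109892.25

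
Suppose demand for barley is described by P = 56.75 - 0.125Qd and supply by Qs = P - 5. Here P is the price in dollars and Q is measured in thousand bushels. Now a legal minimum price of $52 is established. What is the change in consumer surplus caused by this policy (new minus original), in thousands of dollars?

Rearranging demand gives Qd = 454 - 8P. Without the control the market clears where 454 - 8P = P - 5, i.e. P* = 51 and Q* = 46.
Since 52 > 51, the floor is binding.
At P = 52: Qd = 454 - 8·52 = 38 and Qs = 52 - 5 = 47.
Consumer surplus without the control is ½ · (56.75 - 51) · 46 = 132.25.
With the floor, consumers buy 38 units at 52, so CS = ½ · (56.75 - 52) · 38 = 90.25.
Change in consumer surplus = 90.25 - 132.25 = -42.

-42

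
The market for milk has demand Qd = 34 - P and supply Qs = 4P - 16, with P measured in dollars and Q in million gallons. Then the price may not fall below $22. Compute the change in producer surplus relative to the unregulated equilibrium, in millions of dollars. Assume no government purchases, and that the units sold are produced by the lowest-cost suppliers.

126

Without the control the market clears where 34 - P = 4P - 16, i.e. P* = 10 and Q* = 24.
Since 22 > 10, the floor is binding.
At P = 22: Qd = 34 - 22 = 12 and Qs = 4·22 - 16 = 72.
Producer surplus without the control is ½ · (10 - 4) · 24 = 72.
With the floor, 12 units are sold at 22. The supply price at Q = 12 is 7, so PS = ½ · [(22 - 4) + (22 - 7)] · 12 = 198.
Change in producer surplus = 198 - 72 = 126.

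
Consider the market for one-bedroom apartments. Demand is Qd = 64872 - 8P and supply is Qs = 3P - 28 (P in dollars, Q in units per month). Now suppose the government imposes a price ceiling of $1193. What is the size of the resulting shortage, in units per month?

51777

Without the control the market clears where 64872 - 8P = 3P - 28, i.e. P* = 5900 and Q* = 17672.
Since 1193 < 5900, the ceiling is binding.
At P = 1193: Qd = 64872 - 8·1193 = 55328 and Qs = 3·1193 - 28 = 3551.
Shortage = Qd - Qs = 55328 - 3551 = 51777.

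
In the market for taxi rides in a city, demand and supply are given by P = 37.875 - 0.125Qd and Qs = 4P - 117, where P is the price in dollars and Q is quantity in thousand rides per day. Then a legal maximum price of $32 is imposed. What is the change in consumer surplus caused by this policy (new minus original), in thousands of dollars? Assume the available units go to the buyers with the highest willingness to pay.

24

Rearranging demand gives Qd = 303 - 8P. Equilibrium: 303 - 8P = 4P - 117, so 420 = 12P and P* = 35, Q* = 23.
The ceiling of 32 is below the equilibrium price 35, so it binds.
At P = 32: Qd = 303 - 8·32 = 47 and Qs = 4·32 - 117 = 11.
Consumer surplus without the control is ½ · (37.875 - 35) · 23 = 33.0625.
With the ceiling, 11 units are sold at 32 (assume they go to the highest-value buyers). The demand price at Q = 11 is 36.5, so CS = ½ · [(37.875 - 32) + (36.5 - 32)] · 11 = 57.0625.
Change in consumer surplus = 57.0625 - 33.0625 = 24.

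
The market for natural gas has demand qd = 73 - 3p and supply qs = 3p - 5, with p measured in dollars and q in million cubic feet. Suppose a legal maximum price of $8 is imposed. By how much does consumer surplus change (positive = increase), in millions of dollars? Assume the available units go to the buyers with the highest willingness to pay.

57.5

Without the control the market clears where 73 - 3p = 3p - 5, i.e. p* = 13 and q* = 34.
Since 8 < 13, the ceiling is binding.
At p = 8: qd = 73 - 3·8 = 49 and qs = 3·8 - 5 = 19.
Consumer surplus without the control is ½ · (73/3 - 13) · 34 = 578/3.
With the ceiling, 19 units are sold at 8 (assume they go to the highest-value buyers). The demand price at q = 19 is 18, so CS = ½ · [(73/3 - 8) + (18 - 8)] · 19 = 1501/6.
Change in consumer surplus = 1501/6 - 578/3 = 57.5.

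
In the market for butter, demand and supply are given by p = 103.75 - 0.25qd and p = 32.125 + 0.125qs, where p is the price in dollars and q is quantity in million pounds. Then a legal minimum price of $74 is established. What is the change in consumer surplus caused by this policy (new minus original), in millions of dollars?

Rearranging demand gives qd = 415 - 4p; rearranging supply gives qs = 8p - 257. Without the control the market clears where 415 - 4p = 8p - 257, i.e. p* = 56 and q* = 191.
Since 74 > 56, the floor is binding.
At p = 74: qd = 415 - 4·74 = 119 and qs = 8·74 - 257 = 335.
Consumer surplus without the control is ½ · (103.75 - 56) · 191 = 4560.125.
With the floor, consumers buy 119 units at 74, so CS = ½ · (103.75 - 74) · 119 = 1770.125.
Change in consumer surplus = 1770.125 - 4560.125 = -2790.

-2790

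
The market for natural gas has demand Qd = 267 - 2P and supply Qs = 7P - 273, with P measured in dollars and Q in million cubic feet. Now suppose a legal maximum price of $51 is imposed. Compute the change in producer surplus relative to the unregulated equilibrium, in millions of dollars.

In a free market, 267 - 2P = 7P - 273 gives the equilibrium P* = 60, Q* = 147.
The ceiling of 51 is below the equilibrium price 60, so it binds.
At P = 51: Qd = 267 - 2·51 = 165 and Qs = 7·51 - 273 = 84.
Producer surplus without the control is ½ · (60 - 39) · 147 = 1543.5.
With the ceiling, producers sell 84 units at 51, so PS = ½ · (51 - 39) · 84 = 504.
Change in producer surplus = 504 - 1543.5 = -1039.5.

-1039.5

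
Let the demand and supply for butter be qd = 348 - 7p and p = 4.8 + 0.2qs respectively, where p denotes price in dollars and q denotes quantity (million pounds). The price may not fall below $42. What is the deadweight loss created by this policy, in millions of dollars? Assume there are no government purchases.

1016.4

Rearranging supply gives qs = 5p - 24. Without the control the market clears where 348 - 7p = 5p - 24, i.e. p* = 31 and q* = 131.
The floor of 42 is above the equilibrium price 31, so it binds.
At p = 42: qd = 348 - 7·42 = 54 and qs = 5·42 - 24 = 186.
Quantity traded falls to 54. At q = 54 the demand price is (348 - 54)/7 = 42 and the supply price is (24 + 54)/5 = 15.6.
Deadweight loss = ½ · (42 - 15.6) · (131 - 54) = ½ · 26.4 · 77 = 1016.4.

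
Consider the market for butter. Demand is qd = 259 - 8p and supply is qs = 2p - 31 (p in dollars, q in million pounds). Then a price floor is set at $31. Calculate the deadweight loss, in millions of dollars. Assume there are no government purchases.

Setting quantity demanded equal to quantity supplied, 259 - 8p = 2p - 31, gives p* = 29 and q* = 27.
The floor of 31 is above the equilibrium price 29, so it binds.
At p = 31: qd = 259 - 8·31 = 11 and qs = 2·31 - 31 = 31.
Quantity traded falls to 11. At q = 11 the demand price is (259 - 11)/8 = 31 and the supply price is (31 + 11)/2 = 21.
Deadweight loss = ½ · (31 - 21) · (27 - 11) = ½ · 10 · 16 = 80.

80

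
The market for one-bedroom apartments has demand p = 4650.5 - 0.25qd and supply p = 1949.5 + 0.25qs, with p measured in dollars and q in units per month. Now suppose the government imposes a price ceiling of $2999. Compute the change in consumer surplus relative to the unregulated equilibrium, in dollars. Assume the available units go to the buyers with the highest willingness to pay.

Rearranging demand gives qd = 18602 - 4p; rearranging supply gives qs = 4p - 7798. Without the control the market clears where 18602 - 4p = 4p - 7798, i.e. p* = 3300 and q* = 5402.
Because the ceiling (2999) lies below the market-clearing price, it is binding.
At p = 2999: qd = 18602 - 4·2999 = 6606 and qs = 4·2999 - 7798 = 4198.
Consumer surplus without the control is ½ · (4650.5 - 3300) · 5402 = 3647700.5.
With the ceiling, 4198 units are sold at 2999 (assume they go to the highest-value buyers). The demand price at q = 4198 is 3601, so CS = ½ · [(4650.5 - 2999) + (3601 - 2999)] · 4198 = 4730096.5.
Change in consumer surplus = 4730096.5 - 3647700.5 = 1082396.

1082396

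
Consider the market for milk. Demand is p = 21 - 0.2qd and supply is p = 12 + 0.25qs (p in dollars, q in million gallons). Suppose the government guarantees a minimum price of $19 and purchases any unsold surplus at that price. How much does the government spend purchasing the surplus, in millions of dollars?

342

Rearranging demand gives qd = 105 - 5p; rearranging supply gives qs = 4p - 48. In a free market, 105 - 5p = 4p - 48 gives the equilibrium p* = 17, q* = 20.
The floor of 19 is above the equilibrium price 17, so it binds.
At p = 19: qd = 105 - 5·19 = 10 and qs = 4·19 - 48 = 28.
Surplus = qs - qd = 18.
Government expenditure = surplus × support price = 18 × 19 = 342.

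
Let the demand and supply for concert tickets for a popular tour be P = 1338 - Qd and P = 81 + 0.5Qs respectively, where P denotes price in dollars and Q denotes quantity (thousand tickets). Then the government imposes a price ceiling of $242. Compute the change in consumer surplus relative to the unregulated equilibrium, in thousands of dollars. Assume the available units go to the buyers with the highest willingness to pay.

Rearranging demand gives Qd = 1338 - P; rearranging supply gives Qs = 2P - 162. In a free market, 1338 - P = 2P - 162 gives the equilibrium P* = 500, Q* = 838.
Since 242 < 500, the ceiling is binding.
At P = 242: Qd = 1338 - 242 = 1096 and Qs = 2·242 - 162 = 322.
Consumer surplus without the control is ½ · (1338 - 500) · 838 = 351122.
With the ceiling, 322 units are sold at 242 (assume they go to the highest-value buyers). The demand price at Q = 322 is 1016, so CS = ½ · [(1338 - 242) + (1016 - 242)] · 322 = 301070.
Change in consumer surplus = 301070 - 351122 = -50052.

-50052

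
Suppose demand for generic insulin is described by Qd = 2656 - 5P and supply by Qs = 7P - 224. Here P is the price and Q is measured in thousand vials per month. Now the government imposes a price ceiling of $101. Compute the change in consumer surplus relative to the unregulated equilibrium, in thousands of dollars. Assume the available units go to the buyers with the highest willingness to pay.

In a free market, 2656 - 5P = 7P - 224 gives the equilibrium P* = 240, Q* = 1456.
Because the ceiling (101) lies below the market-clearing price, it is binding.
At P = 101: Qd = 2656 - 5·101 = 2151 and Qs = 7·101 - 224 = 483.
Consumer surplus without the control is ½ · (531.2 - 240) · 1456 = 211993.6.
With the ceiling, 483 units are sold at 101 (assume they go to the highest-value buyers). The demand price at Q = 483 is 434.6, so CS = ½ · [(531.2 - 101) + (434.6 - 101)] · 483 = 184457.7.
Change in consumer surplus = 184457.7 - 211993.6 = -27535.9.

-27535.9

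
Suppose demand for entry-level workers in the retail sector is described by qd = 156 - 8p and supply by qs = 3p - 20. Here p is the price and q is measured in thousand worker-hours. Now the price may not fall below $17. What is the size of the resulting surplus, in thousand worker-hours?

11

Setting quantity demanded equal to quantity supplied, 156 - 8p = 3p - 20, gives p* = 16 and q* = 28.
Because the floor (17) lies above the market-clearing price, it is binding.
At p = 17: qd = 156 - 8·17 = 20 and qs = 3·17 - 20 = 31.
Surplus = qs - qd = 31 - 20 = 11.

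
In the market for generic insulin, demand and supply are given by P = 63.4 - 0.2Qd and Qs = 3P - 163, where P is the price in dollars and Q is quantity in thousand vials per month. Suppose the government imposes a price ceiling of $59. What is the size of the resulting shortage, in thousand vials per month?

8

Rearranging demand gives Qd = 317 - 5P. Setting quantity demanded equal to quantity supplied, 317 - 5P = 3P - 163, gives P* = 60 and Q* = 17.
Because the ceiling (59) lies below the market-clearing price, it is binding.
At P = 59: Qd = 317 - 5·59 = 22 and Qs = 3·59 - 163 = 14.
Shortage = Qd - Qs = 22 - 14 = 8.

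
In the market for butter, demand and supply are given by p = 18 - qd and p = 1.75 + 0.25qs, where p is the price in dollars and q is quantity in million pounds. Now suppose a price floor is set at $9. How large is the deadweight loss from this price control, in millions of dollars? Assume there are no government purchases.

10

Rearranging demand gives qd = 18 - p; rearranging supply gives qs = 4p - 7. Without the control the market clears where 18 - p = 4p - 7, i.e. p* = 5 and q* = 13.
Since 9 > 5, the floor is binding.
At p = 9: qd = 18 - 9 = 9 and qs = 4·9 - 7 = 29.
Quantity traded falls to 9. At q = 9 the demand price is 18 - 9 = 9 and the supply price is (7 + 9)/4 = 4.
Deadweight loss = ½ · (9 - 4) · (13 - 9) = ½ · 5 · 4 = 10.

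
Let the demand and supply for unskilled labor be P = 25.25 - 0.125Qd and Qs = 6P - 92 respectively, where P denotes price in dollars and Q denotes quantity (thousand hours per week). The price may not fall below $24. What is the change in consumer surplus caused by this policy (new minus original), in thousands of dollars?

-66

Rearranging demand gives Qd = 202 - 8P. In a free market, 202 - 8P = 6P - 92 gives the equilibrium P* = 21, Q* = 34.
The floor of 24 is above the equilibrium price 21, so it binds.
At P = 24: Qd = 202 - 8·24 = 10 and Qs = 6·24 - 92 = 52.
Consumer surplus without the control is ½ · (25.25 - 21) · 34 = 72.25.
With the floor, consumers buy 10 units at 24, so CS = ½ · (25.25 - 24) · 10 = 6.25.
Change in consumer surplus = 6.25 - 72.25 = -66.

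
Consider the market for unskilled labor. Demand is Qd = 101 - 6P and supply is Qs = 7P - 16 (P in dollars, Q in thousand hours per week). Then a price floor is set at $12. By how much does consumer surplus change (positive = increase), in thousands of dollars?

-114

Without the control the market clears where 101 - 6P = 7P - 16, i.e. P* = 9 and Q* = 47.
Because the floor (12) lies above the market-clearing price, it is binding.
At P = 12: Qd = 101 - 6·12 = 29 and Qs = 7·12 - 16 = 68.
Consumer surplus without the control is ½ · (101/6 - 9) · 47 = 2209/12.
With the floor, consumers buy 29 units at 12, so CS = ½ · (101/6 - 12) · 29 = 841/12.
Change in consumer surplus = 841/12 - 2209/12 = -114.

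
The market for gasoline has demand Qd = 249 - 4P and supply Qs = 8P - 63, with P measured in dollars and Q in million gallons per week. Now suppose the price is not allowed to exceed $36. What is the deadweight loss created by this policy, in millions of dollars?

0

Setting quantity demanded equal to quantity supplied, 249 - 4P = 8P - 63, gives P* = 26 and Q* = 145.
Since 36 is above P* = 26, the ceiling does not bind and the free-market outcome prevails.
Since the control does not bind, no trades are prevented and deadweight loss is zero.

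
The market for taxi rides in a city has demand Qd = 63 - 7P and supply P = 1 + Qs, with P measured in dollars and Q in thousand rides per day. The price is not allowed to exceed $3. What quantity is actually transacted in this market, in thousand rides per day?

2

Rearranging supply gives Qs = P - 1. Equilibrium: 63 - 7P = P - 1, so 64 = 8P and P* = 8, Q* = 7.
The ceiling of 3 is below the equilibrium price 8, so it binds.
At P = 3: Qd = 63 - 7·3 = 42 and Qs = 3 - 1 = 2.
The quantity actually transacted is the short side, supply: 2.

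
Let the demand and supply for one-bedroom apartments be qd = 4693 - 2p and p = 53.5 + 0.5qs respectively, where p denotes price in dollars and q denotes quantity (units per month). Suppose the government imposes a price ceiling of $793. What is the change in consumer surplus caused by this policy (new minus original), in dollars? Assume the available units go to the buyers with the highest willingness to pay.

436304

Rearranging supply gives qs = 2p - 107. Without the control the market clears where 4693 - 2p = 2p - 107, i.e. p* = 1200 and q* = 2293.
The ceiling of 793 is below the equilibrium price 1200, so it binds.
At p = 793: qd = 4693 - 2·793 = 3107 and qs = 2·793 - 107 = 1479.
Consumer surplus without the control is ½ · (2346.5 - 1200) · 2293 = 1314462.25.
With the ceiling, 1479 units are sold at 793 (assume they go to the highest-value buyers). The demand price at q = 1479 is 1607, so CS = ½ · [(2346.5 - 793) + (1607 - 793)] · 1479 = 1750766.25.
Change in consumer surplus = 1750766.25 - 1314462.25 = 436304.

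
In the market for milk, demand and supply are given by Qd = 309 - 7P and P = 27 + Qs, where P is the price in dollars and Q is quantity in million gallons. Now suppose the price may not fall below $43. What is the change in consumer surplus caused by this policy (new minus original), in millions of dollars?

-11.5

Rearranging supply gives Qs = P - 27. Equilibrium: 309 - 7P = P - 27, so 336 = 8P and P* = 42, Q* = 15.
Since 43 > 42, the floor is binding.
At P = 43: Qd = 309 - 7·43 = 8 and Qs = 43 - 27 = 16.
Consumer surplus without the control is ½ · (309/7 - 42) · 15 = 225/14.
With the floor, consumers buy 8 units at 43, so CS = ½ · (309/7 - 43) · 8 = 32/7.
Change in consumer surplus = 32/7 - 225/14 = -11.5.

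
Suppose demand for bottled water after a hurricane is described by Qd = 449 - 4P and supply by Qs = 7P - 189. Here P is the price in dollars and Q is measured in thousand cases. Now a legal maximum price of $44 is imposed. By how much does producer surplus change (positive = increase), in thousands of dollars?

-2352

In a free market, 449 - 4P = 7P - 189 gives the equilibrium P* = 58, Q* = 217.
Since 44 < 58, the ceiling is binding.
At P = 44: Qd = 449 - 4·44 = 273 and Qs = 7·44 - 189 = 119.
Producer surplus without the control is ½ · (58 - 27) · 217 = 3363.5.
With the ceiling, producers sell 119 units at 44, so PS = ½ · (44 - 27) · 119 = 1011.5.
Change in producer surplus = 1011.5 - 3363.5 = -2352.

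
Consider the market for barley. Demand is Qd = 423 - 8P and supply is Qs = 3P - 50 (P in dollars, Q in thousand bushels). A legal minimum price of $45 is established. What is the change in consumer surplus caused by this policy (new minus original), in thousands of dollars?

-142

Setting quantity demanded equal to quantity supplied, 423 - 8P = 3P - 50, gives P* = 43 and Q* = 79.
Because the floor (45) lies above the market-clearing price, it is binding.
At P = 45: Qd = 423 - 8·45 = 63 and Qs = 3·45 - 50 = 85.
Consumer surplus without the control is ½ · (52.875 - 43) · 79 = 390.0625.
With the floor, consumers buy 63 units at 45, so CS = ½ · (52.875 - 45) · 63 = 248.0625.
Change in consumer surplus = 248.0625 - 390.0625 = -142.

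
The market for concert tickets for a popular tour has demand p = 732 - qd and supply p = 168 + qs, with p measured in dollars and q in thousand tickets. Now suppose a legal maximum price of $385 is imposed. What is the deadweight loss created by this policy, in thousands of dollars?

Rearranging demand gives qd = 732 - p; rearranging supply gives qs = p - 168. Without the control the market clears where 732 - p = p - 168, i.e. p* = 450 and q* = 282.
The ceiling of 385 is below the equilibrium price 450, so it binds.
At p = 385: qd = 732 - 385 = 347 and qs = 385 - 168 = 217.
Quantity traded falls to 217. At q = 217 the demand price is 732 - 217 = 515 and the supply price is 168 + 217 = 385.
Deadweight loss = ½ · (515 - 385) · (282 - 217) = ½ · 130 · 65 = 4225.

4225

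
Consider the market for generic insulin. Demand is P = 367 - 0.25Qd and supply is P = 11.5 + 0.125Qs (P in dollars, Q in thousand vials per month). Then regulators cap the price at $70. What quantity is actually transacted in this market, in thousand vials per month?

468

Rearranging demand gives Qd = 1468 - 4P; rearranging supply gives Qs = 8P - 92. Setting quantity demanded equal to quantity supplied, 1468 - 4P = 8P - 92, gives P* = 130 and Q* = 948.
Because the ceiling (70) lies below the market-clearing price, it is binding.
At P = 70: Qd = 1468 - 4·70 = 1188 and Qs = 8·70 - 92 = 468.
The quantity actually transacted is the short side, supply: 468.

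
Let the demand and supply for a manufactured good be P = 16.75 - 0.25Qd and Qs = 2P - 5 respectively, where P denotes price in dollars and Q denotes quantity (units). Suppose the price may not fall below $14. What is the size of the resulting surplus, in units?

12

Rearranging demand gives Qd = 67 - 4P. Equilibrium: 67 - 4P = 2P - 5, so 72 = 6P and P* = 12, Q* = 19.
Because the floor (14) lies above the market-clearing price, it is binding.
At P = 14: Qd = 67 - 4·14 = 11 and Qs = 2·14 - 5 = 23.
Surplus = Qs - Qd = 23 - 11 = 12.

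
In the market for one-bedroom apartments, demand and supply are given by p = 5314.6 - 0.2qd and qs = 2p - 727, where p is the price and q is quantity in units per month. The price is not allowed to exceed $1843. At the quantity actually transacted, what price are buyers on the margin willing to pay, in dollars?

Rearranging demand gives qd = 26573 - 5p. Without the control the market clears where 26573 - 5p = 2p - 727, i.e. p* = 3900 and q* = 7073.
Because the ceiling (1843) lies below the market-clearing price, it is binding.
At p = 1843: qd = 26573 - 5·1843 = 17358 and qs = 2·1843 - 727 = 2959.
Only 2959 units reach the market. On the demand curve, the marginal buyer's willingness to pay at q = 2959 is (26573 - 2959)/5 = 4722.8.

4722.8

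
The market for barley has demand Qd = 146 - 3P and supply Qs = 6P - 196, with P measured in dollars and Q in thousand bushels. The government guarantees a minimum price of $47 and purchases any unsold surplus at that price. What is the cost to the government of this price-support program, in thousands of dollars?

Equilibrium: 146 - 3P = 6P - 196, so 342 = 9P and P* = 38, Q* = 32.
Since 47 > 38, the floor is binding.
At P = 47: Qd = 146 - 3·47 = 5 and Qs = 6·47 - 196 = 86.
Surplus = Qs - Qd = 81.
Government expenditure = surplus × support price = 81 × 47 = 3807.

3807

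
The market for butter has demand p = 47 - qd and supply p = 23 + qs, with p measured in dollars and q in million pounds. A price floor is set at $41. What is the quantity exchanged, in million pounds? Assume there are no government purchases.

Rearranging demand gives qd = 47 - p; rearranging supply gives qs = p - 23. Without the control the market clears where 47 - p = p - 23, i.e. p* = 35 and q* = 12.
Since 41 > 35, the floor is binding.
At p = 41: qd = 47 - 41 = 6 and qs = 41 - 23 = 18.
The quantity actually transacted is the short side, demand: 6.

6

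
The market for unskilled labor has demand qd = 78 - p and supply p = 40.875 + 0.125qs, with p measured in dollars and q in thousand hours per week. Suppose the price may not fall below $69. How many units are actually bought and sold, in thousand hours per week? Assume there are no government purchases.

Rearranging supply gives qs = 8p - 327. Equilibrium: 78 - p = 8p - 327, so 405 = 9p and p* = 45, q* = 33.
Since 69 > 45, the floor is binding.
At p = 69: qd = 78 - 69 = 9 and qs = 8·69 - 327 = 225.
The quantity actually transacted is the short side, demand: 9.

9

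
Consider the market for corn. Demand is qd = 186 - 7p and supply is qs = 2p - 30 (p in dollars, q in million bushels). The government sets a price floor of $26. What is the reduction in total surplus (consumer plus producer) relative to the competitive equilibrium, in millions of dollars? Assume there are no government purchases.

Setting quantity demanded equal to quantity supplied, 186 - 7p = 2p - 30, gives p* = 24 and q* = 18.
Since 26 > 24, the floor is binding.
At p = 26: qd = 186 - 7·26 = 4 and qs = 2·26 - 30 = 22.
Quantity traded falls to 4. At q = 4 the demand price is (186 - 4)/7 = 26 and the supply price is (30 + 4)/2 = 17.
Deadweight loss = ½ · (26 - 17) · (18 - 4) = ½ · 9 · 14 = 63.

63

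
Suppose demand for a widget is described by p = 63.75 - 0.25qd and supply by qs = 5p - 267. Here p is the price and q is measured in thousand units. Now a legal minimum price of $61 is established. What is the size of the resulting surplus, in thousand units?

Rearranging demand gives qd = 255 - 4p. In a free market, 255 - 4p = 5p - 267 gives the equilibrium p* = 58, q* = 23.
Since 61 > 58, the floor is binding.
At p = 61: qd = 255 - 4·61 = 11 and qs = 5·61 - 267 = 38.
Surplus = qs - qd = 38 - 11 = 27.

27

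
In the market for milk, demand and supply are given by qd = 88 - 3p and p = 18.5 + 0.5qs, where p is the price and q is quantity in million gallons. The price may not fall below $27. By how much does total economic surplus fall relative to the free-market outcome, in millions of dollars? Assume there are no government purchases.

15

Rearranging supply gives qs = 2p - 37. In a free market, 88 - 3p = 2p - 37 gives the equilibrium p* = 25, q* = 13.
The floor of 27 is above the equilibrium price 25, so it binds.
At p = 27: qd = 88 - 3·27 = 7 and qs = 2·27 - 37 = 17.
Quantity traded falls to 7. At q = 7 the demand price is (88 - 7)/3 = 27 and the supply price is (37 + 7)/2 = 22.
Deadweight loss = ½ · (27 - 22) · (13 - 7) = ½ · 5 · 6 = 15.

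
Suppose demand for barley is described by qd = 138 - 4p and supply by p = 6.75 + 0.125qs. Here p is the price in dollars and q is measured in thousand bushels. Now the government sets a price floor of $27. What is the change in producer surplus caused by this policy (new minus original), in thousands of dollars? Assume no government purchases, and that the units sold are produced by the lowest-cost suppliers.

Rearranging supply gives qs = 8p - 54. Without the control the market clears where 138 - 4p = 8p - 54, i.e. p* = 16 and q* = 74.
The floor of 27 is above the equilibrium price 16, so it binds.
At p = 27: qd = 138 - 4·27 = 30 and qs = 8·27 - 54 = 162.
Producer surplus without the control is ½ · (16 - 6.75) · 74 = 342.25.
With the floor, 30 units are sold at 27. The supply price at q = 30 is 10.5, so PS = ½ · [(27 - 6.75) + (27 - 10.5)] · 30 = 551.25.
Change in producer surplus = 551.25 - 342.25 = 209.

209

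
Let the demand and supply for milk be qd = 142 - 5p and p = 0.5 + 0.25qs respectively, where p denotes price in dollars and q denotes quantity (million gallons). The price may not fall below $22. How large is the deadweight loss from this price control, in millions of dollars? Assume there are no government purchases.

202.5

Rearranging supply gives qs = 4p - 2. Setting quantity demanded equal to quantity supplied, 142 - 5p = 4p - 2, gives p* = 16 and q* = 62.
Because the floor (22) lies above the market-clearing price, it is binding.
At p = 22: qd = 142 - 5·22 = 32 and qs = 4·22 - 2 = 86.
Quantity traded falls to 32. At q = 32 the demand price is (142 - 32)/5 = 22 and the supply price is (2 + 32)/4 = 8.5.
Deadweight loss = ½ · (22 - 8.5) · (62 - 32) = ½ · 13.5 · 30 = 202.5.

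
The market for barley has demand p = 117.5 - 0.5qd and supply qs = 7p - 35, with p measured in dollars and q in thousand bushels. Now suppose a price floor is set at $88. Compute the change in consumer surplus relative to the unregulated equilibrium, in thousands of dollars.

-6786

Rearranging demand gives qd = 235 - 2p. Setting quantity demanded equal to quantity supplied, 235 - 2p = 7p - 35, gives p* = 30 and q* = 175.
Because the floor (88) lies above the market-clearing price, it is binding.
At p = 88: qd = 235 - 2·88 = 59 and qs = 7·88 - 35 = 581.
Consumer surplus without the control is ½ · (117.5 - 30) · 175 = 7656.25.
With the floor, consumers buy 59 units at 88, so CS = ½ · (117.5 - 88) · 59 = 870.25.
Change in consumer surplus = 870.25 - 7656.25 = -6786.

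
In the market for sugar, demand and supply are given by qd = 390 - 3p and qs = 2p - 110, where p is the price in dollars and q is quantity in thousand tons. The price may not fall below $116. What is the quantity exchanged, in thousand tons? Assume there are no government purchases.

42

In a free market, 390 - 3p = 2p - 110 gives the equilibrium p* = 100, q* = 90.
Since 116 > 100, the floor is binding.
At p = 116: qd = 390 - 3·116 = 42 and qs = 2·116 - 110 = 122.
The quantity actually transacted is the short side, demand: 42.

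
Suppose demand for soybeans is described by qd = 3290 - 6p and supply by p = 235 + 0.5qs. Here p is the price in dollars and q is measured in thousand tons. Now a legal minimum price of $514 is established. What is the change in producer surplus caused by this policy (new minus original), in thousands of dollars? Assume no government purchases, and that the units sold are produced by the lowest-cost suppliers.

Rearranging supply gives qs = 2p - 470. Equilibrium: 3290 - 6p = 2p - 470, so 3760 = 8p and p* = 470, q* = 470.
The floor of 514 is above the equilibrium price 470, so it binds.
At p = 514: qd = 3290 - 6·514 = 206 and qs = 2·514 - 470 = 558.
Producer surplus without the control is ½ · (470 - 235) · 470 = 55225.
With the floor, 206 units are sold at 514. The supply price at q = 206 is 338, so PS = ½ · [(514 - 235) + (514 - 338)] · 206 = 46865.
Change in producer surplus = 46865 - 55225 = -8360.

-8360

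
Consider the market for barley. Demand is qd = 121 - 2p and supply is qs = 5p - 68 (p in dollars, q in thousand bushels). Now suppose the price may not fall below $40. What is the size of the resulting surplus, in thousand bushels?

91

In a free market, 121 - 2p = 5p - 68 gives the equilibrium p* = 27, q* = 67.
The floor of 40 is above the equilibrium price 27, so it binds.
At p = 40: qd = 121 - 2·40 = 41 and qs = 5·40 - 68 = 132.
Surplus = qs - qd = 132 - 41 = 91.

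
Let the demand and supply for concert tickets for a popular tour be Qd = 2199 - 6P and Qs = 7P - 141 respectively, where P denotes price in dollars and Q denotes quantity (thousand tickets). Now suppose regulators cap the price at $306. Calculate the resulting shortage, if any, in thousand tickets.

Without the control the market clears where 2199 - 6P = 7P - 141, i.e. P* = 180 and Q* = 1119.
The ceiling of 306 is above the equilibrium price 180, so it is not binding; the market clears at P* = 180, Q* = 1119.
Since the control does not bind, there is no shortage.

0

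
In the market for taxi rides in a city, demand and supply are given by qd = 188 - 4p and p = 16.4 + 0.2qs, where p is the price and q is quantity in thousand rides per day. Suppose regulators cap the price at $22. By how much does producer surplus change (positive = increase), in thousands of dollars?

-384

Rearranging supply gives qs = 5p - 82. In a free market, 188 - 4p = 5p - 82 gives the equilibrium p* = 30, q* = 68.
Since 22 < 30, the ceiling is binding.
At p = 22: qd = 188 - 4·22 = 100 and qs = 5·22 - 82 = 28.
Producer surplus without the control is ½ · (30 - 16.4) · 68 = 462.4.
With the ceiling, producers sell 28 units at 22, so PS = ½ · (22 - 16.4) · 28 = 78.4.
Change in producer surplus = 78.4 - 462.4 = -384.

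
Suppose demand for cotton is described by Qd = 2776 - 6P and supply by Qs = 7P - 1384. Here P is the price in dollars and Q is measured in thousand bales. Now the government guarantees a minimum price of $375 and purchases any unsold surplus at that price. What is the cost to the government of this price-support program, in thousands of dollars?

In a free market, 2776 - 6P = 7P - 1384 gives the equilibrium P* = 320, Q* = 856.
Since 375 > 320, the floor is binding.
At P = 375: Qd = 2776 - 6·375 = 526 and Qs = 7·375 - 1384 = 1241.
Surplus = Qs - Qd = 715.
Government expenditure = surplus × support price = 715 × 375 = 268125.

268125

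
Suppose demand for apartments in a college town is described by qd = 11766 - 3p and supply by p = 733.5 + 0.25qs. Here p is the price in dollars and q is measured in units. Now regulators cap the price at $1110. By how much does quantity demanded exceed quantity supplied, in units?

Rearranging supply gives qs = 4p - 2934. In a free market, 11766 - 3p = 4p - 2934 gives the equilibrium p* = 2100, q* = 5466.
Because the ceiling (1110) lies below the market-clearing price, it is binding.
At p = 1110: qd = 11766 - 3·1110 = 8436 and qs = 4·1110 - 2934 = 1506.
Shortage = qd - qs = 8436 - 1506 = 6930.

6930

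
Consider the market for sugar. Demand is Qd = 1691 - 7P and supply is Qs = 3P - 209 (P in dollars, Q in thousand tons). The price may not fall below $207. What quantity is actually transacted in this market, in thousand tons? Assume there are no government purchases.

242

Without the control the market clears where 1691 - 7P = 3P - 209, i.e. P* = 190 and Q* = 361.
Because the floor (207) lies above the market-clearing price, it is binding.
At P = 207: Qd = 1691 - 7·207 = 242 and Qs = 3·207 - 209 = 412.
The quantity actually transacted is the short side, demand: 242.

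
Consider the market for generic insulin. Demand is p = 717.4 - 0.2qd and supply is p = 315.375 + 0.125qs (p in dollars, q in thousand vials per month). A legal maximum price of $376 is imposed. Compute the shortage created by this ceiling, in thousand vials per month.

1222

Rearranging demand gives qd = 3587 - 5p; rearranging supply gives qs = 8p - 2523. In a free market, 3587 - 5p = 8p - 2523 gives the equilibrium p* = 470, q* = 1237.
Because the ceiling (376) lies below the market-clearing price, it is binding.
At p = 376: qd = 3587 - 5·376 = 1707 and qs = 8·376 - 2523 = 485.
Shortage = qd - qs = 1707 - 485 = 1222.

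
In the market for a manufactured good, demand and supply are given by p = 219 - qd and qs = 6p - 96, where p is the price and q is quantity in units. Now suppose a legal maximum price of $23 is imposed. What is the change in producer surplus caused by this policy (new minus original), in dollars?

-2376

Rearranging demand gives qd = 219 - p. Equilibrium: 219 - p = 6p - 96, so 315 = 7p and p* = 45, q* = 174.
Because the ceiling (23) lies below the market-clearing price, it is binding.
At p = 23: qd = 219 - 23 = 196 and qs = 6·23 - 96 = 42.
Producer surplus without the control is ½ · (45 - 16) · 174 = 2523.
With the ceiling, producers sell 42 units at 23, so PS = ½ · (23 - 16) · 42 = 147.
Change in producer surplus = 147 - 2523 = -2376.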